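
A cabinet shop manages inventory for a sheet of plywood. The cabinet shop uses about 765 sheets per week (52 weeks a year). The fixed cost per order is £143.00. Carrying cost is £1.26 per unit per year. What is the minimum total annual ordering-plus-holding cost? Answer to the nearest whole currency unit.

Annual demand D = 765 × 52 = 39,780.
EOQ = √(2DS/H) = √(2 × 39,780 × 143 / 1.26) ≈ 3004.90.
At the optimum the two cost components are equal, so total cost = 2·(Q*/2)H = Q*·H.
Minimum total = √(2DSH) = √(2 × 39,780 × 143 × 1.26) ≈ 3786.175.

TC* ≈ £3,786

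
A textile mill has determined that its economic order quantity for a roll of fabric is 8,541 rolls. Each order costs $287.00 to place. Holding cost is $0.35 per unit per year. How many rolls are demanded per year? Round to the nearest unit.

The basic EOQ model gives Q* = √(2DS/H); rearrange for the unknown.
From Q* = √(2DS/H): D = Q*²H / (2S) = 8,541² × 0.35 / (2 × 287) = 44480.903.

D ≈ 44,481 rolls per year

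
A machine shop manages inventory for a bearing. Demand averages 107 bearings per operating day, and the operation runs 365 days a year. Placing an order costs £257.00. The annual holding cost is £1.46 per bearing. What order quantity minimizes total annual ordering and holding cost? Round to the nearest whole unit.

Q* ≈ 3,708 bearings

Annual demand D = 107 × 365 = 39,055.
EOQ = √(2DS / H) = √(2 × 39,055 × 257 / 1.46).
= √(20,074,270 / 1.46) = √13,749,500 ≈ 3708.032.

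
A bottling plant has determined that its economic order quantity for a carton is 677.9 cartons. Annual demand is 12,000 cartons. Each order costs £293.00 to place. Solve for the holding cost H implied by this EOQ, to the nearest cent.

The basic EOQ model gives Q* = √(2DS/H); rearrange for the unknown.
From Q* = √(2DS/H): H = 2DS / Q*² = 2 × 12,000 × 293 / 677.9² = 15.3020.

H ≈ £15.30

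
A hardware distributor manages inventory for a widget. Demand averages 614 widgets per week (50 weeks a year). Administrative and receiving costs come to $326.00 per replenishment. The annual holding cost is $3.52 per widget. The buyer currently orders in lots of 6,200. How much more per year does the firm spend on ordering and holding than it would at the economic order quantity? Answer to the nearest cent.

Annual demand D = 614 × 50 = 30,700.
EOQ = √(2DS/H) = √(2 × 30,700 × 326 / 3.52) ≈ 2384.63.
Cost at Q* = (D/Q*)S + (Q*/2)H = √(2DSH) ≈ $8,393.91.
Cost at Q = 6,200: (30,700/6,200)×326 + (6,200/2)×3.52 = $1,614.23 + $10,912.00 = $12,526.23.
Excess = $12,526.23 − $8,393.91 = $4,132.32.

Extra cost ≈ $4,132.32 per year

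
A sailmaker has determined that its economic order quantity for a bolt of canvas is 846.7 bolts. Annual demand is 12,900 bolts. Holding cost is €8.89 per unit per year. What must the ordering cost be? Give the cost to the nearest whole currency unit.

S ≈ €247

Invert the EOQ relation Q*² = 2DS/H.
From Q* = √(2DS/H): S = Q*²H / (2D) = 846.7² × 8.89 / (2 × 12,900) = 247.0252.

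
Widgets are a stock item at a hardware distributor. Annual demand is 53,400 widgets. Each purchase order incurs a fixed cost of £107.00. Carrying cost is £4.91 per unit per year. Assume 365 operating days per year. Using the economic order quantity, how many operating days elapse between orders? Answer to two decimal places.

EOQ = √(2DS/H) = √(2 × 53,400 × 107 / 4.91) ≈ 1525.59.
Cycle time = Q*/D × 365 = 1525.59 / 53,400 × 365 ≈ 10.428 days.

T ≈ 10.43 days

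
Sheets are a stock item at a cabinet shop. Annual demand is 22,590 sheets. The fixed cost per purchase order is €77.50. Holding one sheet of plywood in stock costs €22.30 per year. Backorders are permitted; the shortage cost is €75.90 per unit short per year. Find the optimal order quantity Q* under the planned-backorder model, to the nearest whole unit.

Q* ≈ 451 sheets

With planned backorders, Q* = √(2DS/H) · √((H+B)/B).
√(2DS/H) = √(2 × 22,590 × 77.5 / 22.3) = 396.252.
√((H+B)/B) = √((22.3+75.9)/75.9) = 1.1375.
Q* ≈ 450.720.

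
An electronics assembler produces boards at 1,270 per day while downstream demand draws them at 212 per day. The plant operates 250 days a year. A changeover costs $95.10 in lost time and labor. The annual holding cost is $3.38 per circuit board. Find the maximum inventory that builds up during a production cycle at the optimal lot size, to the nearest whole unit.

I_max ≈ 1,576 boards

Annual demand D = 212 × 250 = 53,000.
Production build-up factor (1 − d/p) = 1 − 212/1,270 = 0.8331.
Q* = √(2DS / (H(1 − d/p))) = √(2 × 53,000 × 95.1 / (3.38 × 0.8331)).
= √(10,080,600 / 2.8158) ≈ 1892.099.
Maximum inventory = Q*(1 − d/p) = 1892.099 × 0.8331 ≈ 1576.253.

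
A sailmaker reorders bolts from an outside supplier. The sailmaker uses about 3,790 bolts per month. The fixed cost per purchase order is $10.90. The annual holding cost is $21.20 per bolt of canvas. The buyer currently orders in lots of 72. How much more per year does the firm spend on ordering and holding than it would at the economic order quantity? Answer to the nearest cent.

Annual demand D = 3,790 × 12 = 45,480.
EOQ = √(2DS/H) = √(2 × 45,480 × 10.9 / 21.2) ≈ 216.26.
Cost at Q* = (D/Q*)S + (Q*/2)H = √(2DSH) ≈ $4,584.65.
Cost at Q = 72: (45,480/72)×10.9 + (72/2)×21.2 = $6,885.17 + $763.20 = $7,648.37.
Excess = $7,648.37 − $4,584.65 = $3,063.71.

Extra cost ≈ $3,063.71 per year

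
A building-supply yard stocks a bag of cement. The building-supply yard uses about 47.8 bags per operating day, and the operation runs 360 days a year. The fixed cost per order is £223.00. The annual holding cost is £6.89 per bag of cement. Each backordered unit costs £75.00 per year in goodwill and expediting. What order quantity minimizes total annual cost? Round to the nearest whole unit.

Q* ≈ 1,103 bags

Annual demand D = 47.8 × 360 = 17,208.
With planned backorders, Q* = √(2DS/H) · √((H+B)/B).
√(2DS/H) = √(2 × 17,208 × 223 / 6.89) = 1055.414.
√((H+B)/B) = √((6.89+75)/75) = 1.0449.
Q* ≈ 1102.828.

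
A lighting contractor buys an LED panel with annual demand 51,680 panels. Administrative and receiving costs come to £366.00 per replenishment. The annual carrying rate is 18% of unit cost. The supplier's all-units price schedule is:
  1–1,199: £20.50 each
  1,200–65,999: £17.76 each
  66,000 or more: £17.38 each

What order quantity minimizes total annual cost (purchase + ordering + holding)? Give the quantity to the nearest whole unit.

Holding cost per unit per year at price C is H = 0.18·C.
Candidates are each tier's EOQ (if it falls in that tier) and each price-break quantity.
Tier 1 (£20.50): EOQ = 3201.9 exceeds tier's upper bound 1199, so this tier is dominated.
EOQ at £17.76 = 3440.0 (feasible in tier 2): TC = 51,680×£17.76 + (51,680/3440.0)×366 + (3440.0/2)×0.18×£17.76 = £928,833.81.
EOQ at £17.38 = 3477.4 < 66000, so use break Q=66000: TC = 51,680×£17.38 + (51,680/66000.0)×366 + (66000.0/2)×0.18×£17.38 = £1,001,722.19.
Lowest total cost is £928,833.81 at Q = 3440.0.

Q* ≈ 3,440 panels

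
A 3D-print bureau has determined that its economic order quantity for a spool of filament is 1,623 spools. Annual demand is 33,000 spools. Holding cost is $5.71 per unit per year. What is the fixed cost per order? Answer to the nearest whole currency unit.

S ≈ $228

Invert the EOQ relation Q*² = 2DS/H.
From Q* = √(2DS/H): S = Q*²H / (2D) = 1,623² × 5.71 / (2 × 33,000) = 227.8921.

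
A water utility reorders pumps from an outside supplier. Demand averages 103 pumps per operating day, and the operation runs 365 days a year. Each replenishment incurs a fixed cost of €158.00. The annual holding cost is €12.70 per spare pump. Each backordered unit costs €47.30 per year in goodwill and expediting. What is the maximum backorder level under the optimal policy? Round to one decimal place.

S* ≈ 230.6 pumps

Annual demand D = 103 × 365 = 37,595.
With planned backorders, Q* = √(2DS/H) · √((H+B)/B).
√(2DS/H) = √(2 × 37,595 × 158 / 12.7) = 967.179.
√((H+B)/B) = √((12.7+47.3)/47.3) = 1.1263.
Q* ≈ 1089.311.
S* = Q* · H/(H+B) = 1089.311 × 12.7/60 ≈ 230.571.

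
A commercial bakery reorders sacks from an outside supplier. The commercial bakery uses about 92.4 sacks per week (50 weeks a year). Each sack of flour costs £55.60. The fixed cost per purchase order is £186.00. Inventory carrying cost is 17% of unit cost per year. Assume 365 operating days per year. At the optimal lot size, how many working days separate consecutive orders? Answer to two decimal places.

Annual demand D = 92.4 × 50 = 4,620.
Holding cost H = 0.17 × £55.60 = £9.4520 per unit per year.
The optimal lot size = √(2DS/H) = √(2 × 4,620 × 186 / 9.452) ≈ 426.41.
Cycle time = Q*/D × 365 = 426.41 / 4,620 × 365 ≈ 33.688 days.

T ≈ 33.69 days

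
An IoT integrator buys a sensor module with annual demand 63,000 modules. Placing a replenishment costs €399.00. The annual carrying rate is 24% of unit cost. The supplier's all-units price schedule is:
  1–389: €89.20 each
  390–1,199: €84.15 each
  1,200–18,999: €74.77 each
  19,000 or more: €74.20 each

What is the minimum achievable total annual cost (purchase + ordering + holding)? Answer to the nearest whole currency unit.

Holding cost per unit per year at price C is H = 0.24·C.
Evaluate total cost at each tier's feasible EOQ or, if the EOQ is below the tier, at the tier's minimum quantity.
Tier 1 (€89.20): EOQ = 1532.4 exceeds tier's upper bound 389, so this tier is dominated.
Tier 2 (€84.15): EOQ = 1577.8 exceeds tier's upper bound 1199, so this tier is dominated.
EOQ at €74.77 = 1673.8 (feasible in tier 3): TC = 63,000×€74.77 + (63,000/1673.8)×399 + (1673.8/2)×0.24×€74.77 = €4,740,545.93.
EOQ at €74.20 = 1680.2 < 19000, so use break Q=19000: TC = 63,000×€74.20 + (63,000/19000.0)×399 + (19000.0/2)×0.24×€74.20 = €4,845,099.00.
Lowest total cost among the candidates is at Q = 1673.8.

TC* ≈ €4,740,546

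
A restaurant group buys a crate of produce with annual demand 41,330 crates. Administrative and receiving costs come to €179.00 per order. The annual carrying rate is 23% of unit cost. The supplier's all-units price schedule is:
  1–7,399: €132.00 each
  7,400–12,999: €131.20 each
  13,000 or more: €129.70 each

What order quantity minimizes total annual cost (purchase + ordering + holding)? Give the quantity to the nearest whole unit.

Q* ≈ 698 crates

Holding cost per unit per year at price C is H = 0.23·C.
Evaluate total cost at each tier's feasible EOQ or, if the EOQ is below the tier, at the tier's minimum quantity.
EOQ at €132.00 = 698.1 (feasible in tier 1): TC = 41,330×€132.00 + (41,330/698.1)×179 + (698.1/2)×0.23×€132.00 = €5,476,754.59.
EOQ at €131.20 = 700.2 < 7400, so use break Q=7400: TC = 41,330×€131.20 + (41,330/7400.0)×179 + (7400.0/2)×0.23×€131.20 = €5,535,146.94.
EOQ at €129.70 = 704.3 < 13000, so use break Q=13000: TC = 41,330×€129.70 + (41,330/13000.0)×179 + (13000.0/2)×0.23×€129.70 = €5,554,971.58.
Lowest total cost is €5,476,754.59 at Q = 698.1.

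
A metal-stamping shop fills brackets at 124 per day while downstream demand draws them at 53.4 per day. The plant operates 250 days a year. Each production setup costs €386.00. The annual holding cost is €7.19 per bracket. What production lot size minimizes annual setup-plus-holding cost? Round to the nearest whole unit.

Annual demand D = 53.4 × 250 = 13,350.
Production build-up factor (1 − d/p) = 1 − 53.4/124 = 0.5694.
Q* = √(2DS / (H(1 − d/p))) = √(2 × 13,350 × 386 / (7.19 × 0.5694)).
= √(10,306,200 / 4.0937) ≈ 1586.695.

Q* ≈ 1,587 brackets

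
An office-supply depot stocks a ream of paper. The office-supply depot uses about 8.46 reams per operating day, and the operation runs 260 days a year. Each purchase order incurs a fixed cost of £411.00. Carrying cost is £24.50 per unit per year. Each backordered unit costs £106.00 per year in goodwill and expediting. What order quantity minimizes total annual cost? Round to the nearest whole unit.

Q* ≈ 301 reams

Annual demand D = 8.46 × 260 = 2,199.6.
With planned backorders, Q* = √(2DS/H) · √((H+B)/B).
√(2DS/H) = √(2 × 2,199.6 × 411 / 24.5) = 271.659.
√((H+B)/B) = √((24.5+106)/106) = 1.1096.
Q* ≈ 301.423.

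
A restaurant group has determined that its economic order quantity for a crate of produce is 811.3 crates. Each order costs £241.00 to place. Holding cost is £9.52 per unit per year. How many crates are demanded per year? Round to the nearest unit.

D ≈ 13,000 crates per year

The basic EOQ model gives Q* = √(2DS/H); rearrange for the unknown.
From Q* = √(2DS/H): D = Q*²H / (2S) = 811.3² × 9.52 / (2 × 241) = 13000.285.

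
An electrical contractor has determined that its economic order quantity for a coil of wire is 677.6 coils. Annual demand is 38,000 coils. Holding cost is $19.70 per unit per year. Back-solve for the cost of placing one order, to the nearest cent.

Invert the EOQ relation Q*² = 2DS/H.
From Q* = √(2DS/H): S = Q*²H / (2D) = 677.6² × 19.7 / (2 × 38,000) = 119.0144.

S ≈ $119.01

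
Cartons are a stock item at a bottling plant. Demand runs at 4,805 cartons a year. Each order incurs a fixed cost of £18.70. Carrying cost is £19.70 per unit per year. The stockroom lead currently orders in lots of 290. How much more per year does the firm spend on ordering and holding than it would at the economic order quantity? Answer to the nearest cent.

EOQ = √(2DS/H) = √(2 × 4,805 × 18.7 / 19.7) ≈ 95.51.
Cost at Q* = (D/Q*)S + (Q*/2)H = √(2DSH) ≈ £1,881.55.
Cost at Q = 290: (4,805/290)×18.7 + (290/2)×19.7 = £309.84 + £2,856.50 = £3,166.34.
Excess = £3,166.34 − £1,881.55 = £1,284.79.

Extra cost ≈ £1,284.79 per year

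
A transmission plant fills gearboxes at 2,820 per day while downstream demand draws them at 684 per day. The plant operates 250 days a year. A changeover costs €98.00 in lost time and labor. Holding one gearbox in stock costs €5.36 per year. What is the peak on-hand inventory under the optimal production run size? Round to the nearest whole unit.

I_max ≈ 2,176 gearboxes

Annual demand D = 684 × 250 = 171,000.
Production build-up factor (1 − d/p) = 1 − 684/2,820 = 0.7574.
Q* = √(2DS / (H(1 − d/p))) = √(2 × 171,000 × 98 / (5.36 × 0.7574)).
= √(33,516,000 / 4.0599) ≈ 2873.212.
Maximum inventory = Q*(1 − d/p) = 2873.212 × 0.7574 ≈ 2176.305.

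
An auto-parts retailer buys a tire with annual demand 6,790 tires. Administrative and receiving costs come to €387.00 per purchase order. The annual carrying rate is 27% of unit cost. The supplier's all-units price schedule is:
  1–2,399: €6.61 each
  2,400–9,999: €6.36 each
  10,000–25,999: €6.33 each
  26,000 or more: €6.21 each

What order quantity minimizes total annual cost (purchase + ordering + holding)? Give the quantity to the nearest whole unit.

Q* ≈ 2,400 tires

Holding cost per unit per year at price C is H = 0.27·C.
For each price level, check whether its EOQ is feasible; otherwise the best quantity at that price is the breakpoint.
EOQ at €6.61 = 1716.0 (feasible in tier 1): TC = 6,790×€6.61 + (6,790/1716.0)×387 + (1716.0/2)×0.27×€6.61 = €47,944.48.
EOQ at €6.36 = 1749.4 < 2400, so use break Q=2400: TC = 6,790×€6.36 + (6,790/2400.0)×387 + (2400.0/2)×0.27×€6.36 = €46,339.93.
EOQ at €6.33 = 1753.6 < 10000, so use break Q=10000: TC = 6,790×€6.33 + (6,790/10000.0)×387 + (10000.0/2)×0.27×€6.33 = €51,788.97.
EOQ at €6.21 = 1770.4 < 26000, so use break Q=26000: TC = 6,790×€6.21 + (6,790/26000.0)×387 + (26000.0/2)×0.27×€6.21 = €64,064.07.
Lowest total cost is €46,339.93 at Q = 2400.0.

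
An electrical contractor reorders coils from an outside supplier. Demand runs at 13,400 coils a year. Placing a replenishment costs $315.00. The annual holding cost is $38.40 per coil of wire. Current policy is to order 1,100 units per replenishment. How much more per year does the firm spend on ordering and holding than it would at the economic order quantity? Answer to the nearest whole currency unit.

EOQ = √(2DS/H) = √(2 × 13,400 × 315 / 38.4) ≈ 468.87.
Cost at Q* = (D/Q*)S + (Q*/2)H = √(2DSH) ≈ $18,004.80.
Cost at Q = 1,100: (13,400/1,100)×315 + (1,100/2)×38.4 = $3,837.27 + $21,120.00 = $24,957.27.
Excess = $24,957.27 − $18,004.80 = $6,952.47.

Extra cost ≈ $6,952 per year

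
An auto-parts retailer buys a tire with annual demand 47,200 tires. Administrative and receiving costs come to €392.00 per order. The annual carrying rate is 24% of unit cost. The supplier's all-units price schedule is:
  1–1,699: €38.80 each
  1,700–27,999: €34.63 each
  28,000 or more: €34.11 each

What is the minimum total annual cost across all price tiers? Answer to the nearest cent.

TC* ≈ €1,652,073.23

Holding cost per unit per year at price C is H = 0.24·C.
Evaluate total cost at each tier's feasible EOQ or, if the EOQ is below the tier, at the tier's minimum quantity.
Tier 1 (€38.80): EOQ = 1993.5 exceeds tier's upper bound 1699, so this tier is dominated.
EOQ at €34.63 = 2110.1 (feasible in tier 2): TC = 47,200×€34.63 + (47,200/2110.1)×392 + (2110.1/2)×0.24×€34.63 = €1,652,073.23.
EOQ at €34.11 = 2126.1 < 28000, so use break Q=28000: TC = 47,200×€34.11 + (47,200/28000.0)×392 + (28000.0/2)×0.24×€34.11 = €1,725,262.40.
Lowest total cost among the candidates is at Q = 2110.1.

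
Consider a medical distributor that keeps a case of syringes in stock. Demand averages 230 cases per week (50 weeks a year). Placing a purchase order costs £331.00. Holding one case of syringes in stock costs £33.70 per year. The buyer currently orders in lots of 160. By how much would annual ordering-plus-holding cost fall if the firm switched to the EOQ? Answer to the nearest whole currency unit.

Extra cost ≈ £10,469 per year

Annual demand D = 230 × 50 = 11,500.
EOQ = √(2DS/H) = √(2 × 11,500 × 331 / 33.7) ≈ 475.29.
Cost at Q* = (D/Q*)S + (Q*/2)H = √(2DSH) ≈ £16,017.43.
Cost at Q = 160: (11,500/160)×331 + (160/2)×33.7 = £23,790.62 + £2,696.00 = £26,486.62.
Excess = £26,486.62 − £16,017.43 = £10,469.19.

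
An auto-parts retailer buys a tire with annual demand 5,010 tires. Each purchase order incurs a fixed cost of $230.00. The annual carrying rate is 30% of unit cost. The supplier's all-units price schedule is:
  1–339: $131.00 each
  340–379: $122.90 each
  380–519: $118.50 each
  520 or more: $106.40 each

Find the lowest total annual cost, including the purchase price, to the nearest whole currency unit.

TC* ≈ $543,579

Holding cost per unit per year at price C is H = 0.30·C.
For each price level, check whether its EOQ is feasible; otherwise the best quantity at that price is the breakpoint.
EOQ at $131.00 = 242.2 (feasible in tier 1): TC = 5,010×$131.00 + (5,010/242.2)×230 + (242.2/2)×0.30×$131.00 = $665,826.87.
EOQ at $122.90 = 250.0 < 340, so use break Q=340: TC = 5,010×$122.90 + (5,010/340.0)×230 + (340.0/2)×0.30×$122.90 = $625,386.02.
EOQ at $118.50 = 254.6 < 380, so use break Q=380: TC = 5,010×$118.50 + (5,010/380.0)×230 + (380.0/2)×0.30×$118.50 = $603,471.87.
EOQ at $106.40 = 268.7 < 520, so use break Q=520: TC = 5,010×$106.40 + (5,010/520.0)×230 + (520.0/2)×0.30×$106.40 = $543,579.16.
Lowest total cost among the candidates is at Q = 520.0.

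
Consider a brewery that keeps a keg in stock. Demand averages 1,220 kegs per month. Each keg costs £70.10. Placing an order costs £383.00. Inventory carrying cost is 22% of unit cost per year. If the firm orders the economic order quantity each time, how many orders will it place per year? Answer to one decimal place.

Annual demand D = 1,220 × 12 = 14,640.
Holding cost H = 0.22 × £70.10 = £15.4220 per unit per year.
EOQ = √(2DS/H) = √(2 × 14,640 × 383 / 15.422) ≈ 852.74.
Orders per year = D / Q* = 14,640 / 852.74 ≈ 17.168.

N ≈ 17.2 orders per year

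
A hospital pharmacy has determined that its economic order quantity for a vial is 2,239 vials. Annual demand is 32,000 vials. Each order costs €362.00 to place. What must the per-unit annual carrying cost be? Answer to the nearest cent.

H ≈ €4.62

Squaring Q* = √(2DS/H) gives Q*² = 2DS/H.
From Q* = √(2DS/H): H = 2DS / Q*² = 2 × 32,000 × 362 / 2,239² = 4.6215.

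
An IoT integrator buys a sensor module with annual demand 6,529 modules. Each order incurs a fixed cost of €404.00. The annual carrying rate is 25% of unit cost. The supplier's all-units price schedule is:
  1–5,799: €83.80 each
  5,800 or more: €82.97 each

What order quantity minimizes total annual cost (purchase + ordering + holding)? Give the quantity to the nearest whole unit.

Q* ≈ 502 modules

Holding cost per unit per year at price C is H = 0.25·C.
For each price level, check whether its EOQ is feasible; otherwise the best quantity at that price is the breakpoint.
EOQ at €83.80 = 501.8 (feasible in tier 1): TC = 6,529×€83.80 + (6,529/501.8)×404 + (501.8/2)×0.25×€83.80 = €557,643.06.
EOQ at €82.97 = 504.3 < 5800, so use break Q=5800: TC = 6,529×€82.97 + (6,529/5800.0)×404 + (5800.0/2)×0.25×€82.97 = €602,319.16.
Lowest total cost is €557,643.06 at Q = 501.8.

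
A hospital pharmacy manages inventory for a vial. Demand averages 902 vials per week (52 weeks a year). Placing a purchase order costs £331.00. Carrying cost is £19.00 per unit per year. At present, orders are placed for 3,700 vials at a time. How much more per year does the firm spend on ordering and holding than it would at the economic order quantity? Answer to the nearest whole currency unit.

Annual demand D = 902 × 52 = 46,904.
EOQ = √(2DS/H) = √(2 × 46,904 × 331 / 19) ≈ 1278.37.
Cost at Q* = (D/Q*)S + (Q*/2)H = √(2DSH) ≈ £24,289.06.
Cost at Q = 3,700: (46,904/3,700)×331 + (3,700/2)×19 = £4,196.01 + £35,150.00 = £39,346.01.
Excess = £39,346.01 − £24,289.06 = £15,056.94.

Extra cost ≈ £15,057 per year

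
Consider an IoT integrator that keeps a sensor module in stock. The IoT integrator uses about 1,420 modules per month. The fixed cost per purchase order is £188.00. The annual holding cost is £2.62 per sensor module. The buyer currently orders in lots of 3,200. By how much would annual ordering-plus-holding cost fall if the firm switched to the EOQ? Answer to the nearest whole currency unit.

Extra cost ≈ £1,096 per year

Annual demand D = 1,420 × 12 = 17,040.
EOQ = √(2DS/H) = √(2 × 17,040 × 188 / 2.62) ≈ 1563.79.
Cost at Q* = (D/Q*)S + (Q*/2)H = √(2DSH) ≈ £4,097.13.
Cost at Q = 3,200: (17,040/3,200)×188 + (3,200/2)×2.62 = £1,001.10 + £4,192.00 = £5,193.10.
Excess = £5,193.10 − £4,097.13 = £1,095.97.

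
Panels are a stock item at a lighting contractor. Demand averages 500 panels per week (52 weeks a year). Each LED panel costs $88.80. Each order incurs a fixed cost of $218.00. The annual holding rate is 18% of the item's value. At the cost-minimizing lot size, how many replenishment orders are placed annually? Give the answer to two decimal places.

N ≈ 30.87 orders per year

Annual demand D = 500 × 52 = 26,000.
Holding cost H = 0.18 × $88.80 = $15.9840 per unit per year.
Q* = √(2DS/H) = √(2 × 26,000 × 218 / 15.984) ≈ 842.15.
Orders per year = D / Q* = 26,000 / 842.15 ≈ 30.874.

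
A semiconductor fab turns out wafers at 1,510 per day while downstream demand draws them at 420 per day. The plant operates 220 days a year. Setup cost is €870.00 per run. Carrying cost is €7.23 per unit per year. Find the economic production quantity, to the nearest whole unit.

Q* ≈ 5,550 wafers

Annual demand D = 420 × 220 = 92,400.
Production build-up factor (1 − d/p) = 1 − 420/1,510 = 0.7219.
Q* = √(2DS / (H(1 − d/p))) = √(2 × 92,400 × 870 / (7.23 × 0.7219)).
= √(160,776,000 / 5.219) ≈ 5550.303.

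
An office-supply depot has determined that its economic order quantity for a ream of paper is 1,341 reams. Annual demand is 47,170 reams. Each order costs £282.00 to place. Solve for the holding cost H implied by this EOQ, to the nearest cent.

The basic EOQ model gives Q* = √(2DS/H); rearrange for the unknown.
From Q* = √(2DS/H): H = 2DS / Q*² = 2 × 47,170 × 282 / 1,341² = 14.7941.

H ≈ £14.79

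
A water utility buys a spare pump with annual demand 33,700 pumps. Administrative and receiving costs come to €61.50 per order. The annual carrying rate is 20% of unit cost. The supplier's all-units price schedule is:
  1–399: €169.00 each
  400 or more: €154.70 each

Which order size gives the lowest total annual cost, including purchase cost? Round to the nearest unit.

Q* ≈ 400 pumps

Holding cost per unit per year at price C is H = 0.20·C.
For each price level, check whether its EOQ is feasible; otherwise the best quantity at that price is the breakpoint.
EOQ at €169.00 = 350.2 (feasible in tier 1): TC = 33,700×€169.00 + (33,700/350.2)×61.5 + (350.2/2)×0.20×€169.00 = €5,707,136.57.
EOQ at €154.70 = 366.0 < 400, so use break Q=400: TC = 33,700×€154.70 + (33,700/400.0)×61.5 + (400.0/2)×0.20×€154.70 = €5,224,759.38.
Lowest total cost is €5,224,759.38 at Q = 400.0.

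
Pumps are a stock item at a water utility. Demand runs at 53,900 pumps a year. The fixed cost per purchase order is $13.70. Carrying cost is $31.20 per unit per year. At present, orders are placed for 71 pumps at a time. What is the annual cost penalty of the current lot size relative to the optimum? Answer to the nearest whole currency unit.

Extra cost ≈ $4,720 per year

EOQ = √(2DS/H) = √(2 × 53,900 × 13.7 / 31.2) ≈ 217.57.
Cost at Q* = (D/Q*)S + (Q*/2)H = √(2DSH) ≈ $6,788.08.
Cost at Q = 71: (53,900/71)×13.7 + (71/2)×31.2 = $10,400.42 + $1,107.60 = $11,508.02.
Excess = $11,508.02 − $6,788.08 = $4,719.94.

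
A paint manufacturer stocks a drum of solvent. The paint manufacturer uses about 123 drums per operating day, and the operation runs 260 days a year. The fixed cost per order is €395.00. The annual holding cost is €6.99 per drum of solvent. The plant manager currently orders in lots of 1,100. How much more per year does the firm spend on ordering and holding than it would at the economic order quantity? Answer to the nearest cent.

Extra cost ≈ €2,039.26 per year

Annual demand D = 123 × 260 = 31,980.
EOQ = √(2DS/H) = √(2 × 31,980 × 395 / 6.99) ≈ 1901.14.
Cost at Q* = (D/Q*)S + (Q*/2)H = √(2DSH) ≈ €13,288.97.
Cost at Q = 1,100: (31,980/1,100)×395 + (1,100/2)×6.99 = €11,483.73 + €3,844.50 = €15,328.23.
Excess = €15,328.23 − €13,288.97 = €2,039.26.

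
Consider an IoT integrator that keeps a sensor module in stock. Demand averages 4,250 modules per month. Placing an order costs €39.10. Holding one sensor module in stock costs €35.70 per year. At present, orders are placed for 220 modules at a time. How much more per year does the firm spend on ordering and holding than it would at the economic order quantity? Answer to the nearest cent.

Extra cost ≈ €1,058.83 per year

Annual demand D = 4,250 × 12 = 51,000.
EOQ = √(2DS/H) = √(2 × 51,000 × 39.1 / 35.7) ≈ 334.24.
Cost at Q* = (D/Q*)S + (Q*/2)H = √(2DSH) ≈ €11,932.26.
Cost at Q = 220: (51,000/220)×39.1 + (220/2)×35.7 = €9,064.09 + €3,927.00 = €12,991.09.
Excess = €12,991.09 − €11,932.26 = €1,058.83.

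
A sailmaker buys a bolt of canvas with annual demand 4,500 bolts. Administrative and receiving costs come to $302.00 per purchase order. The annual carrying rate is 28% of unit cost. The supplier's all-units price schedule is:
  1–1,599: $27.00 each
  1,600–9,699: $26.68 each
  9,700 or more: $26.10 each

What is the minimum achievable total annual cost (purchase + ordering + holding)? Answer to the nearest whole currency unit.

TC* ≈ $126,033

Holding cost per unit per year at price C is H = 0.28·C.
For each price level, check whether its EOQ is feasible; otherwise the best quantity at that price is the breakpoint.
EOQ at $27.00 = 599.6 (feasible in tier 1): TC = 4,500×$27.00 + (4,500/599.6)×302 + (599.6/2)×0.28×$27.00 = $126,033.00.
EOQ at $26.68 = 603.2 < 1600, so use break Q=1600: TC = 4,500×$26.68 + (4,500/1600.0)×302 + (1600.0/2)×0.28×$26.68 = $126,885.70.
EOQ at $26.10 = 609.9 < 9700, so use break Q=9700: TC = 4,500×$26.10 + (4,500/9700.0)×302 + (9700.0/2)×0.28×$26.10 = $153,033.90.
Lowest total cost among the candidates is at Q = 599.6.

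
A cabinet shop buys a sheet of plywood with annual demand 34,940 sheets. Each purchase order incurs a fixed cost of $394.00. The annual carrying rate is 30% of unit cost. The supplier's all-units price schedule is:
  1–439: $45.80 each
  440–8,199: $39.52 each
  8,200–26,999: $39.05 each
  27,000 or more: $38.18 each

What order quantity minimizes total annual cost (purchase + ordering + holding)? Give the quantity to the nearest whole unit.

Holding cost per unit per year at price C is H = 0.30·C.
For each price level, check whether its EOQ is feasible; otherwise the best quantity at that price is the breakpoint.
Tier 1 ($45.80): EOQ = 1415.6 exceeds tier's upper bound 439, so this tier is dominated.
EOQ at $39.52 = 1523.9 (feasible in tier 2): TC = 34,940×$39.52 + (34,940/1523.9)×394 + (1523.9/2)×0.30×$39.52 = $1,398,896.12.
EOQ at $39.05 = 1533.0 < 8200, so use break Q=8200: TC = 34,940×$39.05 + (34,940/8200.0)×394 + (8200.0/2)×0.30×$39.05 = $1,414,117.32.
EOQ at $38.18 = 1550.4 < 27000, so use break Q=27000: TC = 34,940×$38.18 + (34,940/27000.0)×394 + (27000.0/2)×0.30×$38.18 = $1,489,148.07.
Lowest total cost is $1,398,896.12 at Q = 1523.9.

Q* ≈ 1,524 sheets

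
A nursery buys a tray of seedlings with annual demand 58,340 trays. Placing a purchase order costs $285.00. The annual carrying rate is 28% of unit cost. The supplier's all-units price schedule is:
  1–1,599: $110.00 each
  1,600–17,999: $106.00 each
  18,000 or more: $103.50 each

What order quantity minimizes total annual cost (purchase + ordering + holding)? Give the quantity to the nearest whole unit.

Q* ≈ 1,600 trays

Holding cost per unit per year at price C is H = 0.28·C.
Candidates are each tier's EOQ (if it falls in that tier) and each price-break quantity.
EOQ at $110.00 = 1039.1 (feasible in tier 1): TC = 58,340×$110.00 + (58,340/1039.1)×285 + (1039.1/2)×0.28×$110.00 = $6,449,403.39.
EOQ at $106.00 = 1058.5 < 1600, so use break Q=1600: TC = 58,340×$106.00 + (58,340/1600.0)×285 + (1600.0/2)×0.28×$106.00 = $6,218,175.81.
EOQ at $103.50 = 1071.2 < 18000, so use break Q=18000: TC = 58,340×$103.50 + (58,340/18000.0)×285 + (18000.0/2)×0.28×$103.50 = $6,299,933.72.
Lowest total cost is $6,218,175.81 at Q = 1600.0.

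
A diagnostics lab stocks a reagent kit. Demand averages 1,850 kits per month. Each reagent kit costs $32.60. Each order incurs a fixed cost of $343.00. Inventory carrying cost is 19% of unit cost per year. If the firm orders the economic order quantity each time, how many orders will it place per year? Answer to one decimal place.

N ≈ 14.2 orders per year

Annual demand D = 1,850 × 12 = 22,200.
Holding cost H = 0.19 × $32.60 = $6.1940 per unit per year.
Q* = √(2DS/H) = √(2 × 22,200 × 343 / 6.194) ≈ 1568.02.
Orders per year = D / Q* = 22,200 / 1568.02 ≈ 14.158.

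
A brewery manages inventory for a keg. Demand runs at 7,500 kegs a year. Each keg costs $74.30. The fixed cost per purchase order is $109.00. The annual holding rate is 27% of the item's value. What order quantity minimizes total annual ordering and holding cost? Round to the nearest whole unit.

Holding cost H = 0.27 × $74.30 = $20.0610 per unit per year.
EOQ = √(2DS / H) = √(2 × 7,500 × 109 / 20.061).
= √(1,635,000 / 20.061) = √81,501.4207 ≈ 285.485.

Q* ≈ 285 kegs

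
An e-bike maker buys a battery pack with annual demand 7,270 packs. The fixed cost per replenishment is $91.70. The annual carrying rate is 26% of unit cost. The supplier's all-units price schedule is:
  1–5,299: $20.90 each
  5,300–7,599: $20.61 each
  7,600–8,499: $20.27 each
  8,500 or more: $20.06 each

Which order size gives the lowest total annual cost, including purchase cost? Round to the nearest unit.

Q* ≈ 495 packs

Holding cost per unit per year at price C is H = 0.26·C.
Candidates are each tier's EOQ (if it falls in that tier) and each price-break quantity.
EOQ at $20.90 = 495.3 (feasible in tier 1): TC = 7,270×$20.90 + (7,270/495.3)×91.7 + (495.3/2)×0.26×$20.90 = $154,634.70.
EOQ at $20.61 = 498.8 < 5300, so use break Q=5300: TC = 7,270×$20.61 + (7,270/5300.0)×91.7 + (5300.0/2)×0.26×$20.61 = $164,160.77.
EOQ at $20.27 = 503.0 < 7600, so use break Q=7600: TC = 7,270×$20.27 + (7,270/7600.0)×91.7 + (7600.0/2)×0.26×$20.27 = $167,477.38.
EOQ at $20.06 = 505.6 < 8500, so use break Q=8500: TC = 7,270×$20.06 + (7,270/8500.0)×91.7 + (8500.0/2)×0.26×$20.06 = $168,080.93.
Lowest total cost is $154,634.70 at Q = 495.3.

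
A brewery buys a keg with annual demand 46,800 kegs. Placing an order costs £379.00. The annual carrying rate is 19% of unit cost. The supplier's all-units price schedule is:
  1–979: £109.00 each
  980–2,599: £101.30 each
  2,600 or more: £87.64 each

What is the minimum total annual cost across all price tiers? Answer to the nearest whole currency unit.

TC* ≈ £4,130,021

Holding cost per unit per year at price C is H = 0.19·C.
Candidates are each tier's EOQ (if it falls in that tier) and each price-break quantity.
Tier 1 (£109.00): EOQ = 1308.8 exceeds tier's upper bound 979, so this tier is dominated.
EOQ at £101.30 = 1357.6 (feasible in tier 2): TC = 46,800×£101.30 + (46,800/1357.6)×379 + (1357.6/2)×0.19×£101.30 = £4,766,969.98.
EOQ at £87.64 = 1459.6 < 2600, so use break Q=2600: TC = 46,800×£87.64 + (46,800/2600.0)×379 + (2600.0/2)×0.19×£87.64 = £4,130,021.08.
Lowest total cost among the candidates is at Q = 2600.0.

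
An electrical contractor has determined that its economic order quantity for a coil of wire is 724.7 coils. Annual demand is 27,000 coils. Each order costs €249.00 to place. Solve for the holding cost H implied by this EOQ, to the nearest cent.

H ≈ €25.60

The basic EOQ model gives Q* = √(2DS/H); rearrange for the unknown.
From Q* = √(2DS/H): H = 2DS / Q*² = 2 × 27,000 × 249 / 724.7² = 25.6022.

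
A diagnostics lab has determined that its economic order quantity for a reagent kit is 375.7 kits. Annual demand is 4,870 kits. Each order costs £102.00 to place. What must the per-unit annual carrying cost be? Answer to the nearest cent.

Squaring Q* = √(2DS/H) gives Q*² = 2DS/H.
From Q* = √(2DS/H): H = 2DS / Q*² = 2 × 4,870 × 102 / 375.7² = 7.0384.

H ≈ £7.04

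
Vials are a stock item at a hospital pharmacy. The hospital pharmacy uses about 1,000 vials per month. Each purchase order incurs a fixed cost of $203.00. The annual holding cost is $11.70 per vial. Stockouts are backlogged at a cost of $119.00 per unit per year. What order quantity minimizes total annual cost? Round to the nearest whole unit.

Annual demand D = 1,000 × 12 = 12,000.
With planned backorders, Q* = √(2DS/H) · √((H+B)/B).
√(2DS/H) = √(2 × 12,000 × 203 / 11.7) = 645.299.
√((H+B)/B) = √((11.7+119)/119) = 1.0480.
Q* ≈ 676.278.

Q* ≈ 676 vials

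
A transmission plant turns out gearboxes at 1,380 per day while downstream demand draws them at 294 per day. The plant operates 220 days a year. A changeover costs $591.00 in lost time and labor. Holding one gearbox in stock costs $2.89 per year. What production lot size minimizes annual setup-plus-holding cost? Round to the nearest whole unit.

Annual demand D = 294 × 220 = 64,680.
Production build-up factor (1 − d/p) = 1 − 294/1,380 = 0.7870.
Q* = √(2DS / (H(1 − d/p))) = √(2 × 64,680 × 591 / (2.89 × 0.7870)).
= √(76,451,760 / 2.2743) ≈ 5797.883.

Q* ≈ 5,798 gearboxes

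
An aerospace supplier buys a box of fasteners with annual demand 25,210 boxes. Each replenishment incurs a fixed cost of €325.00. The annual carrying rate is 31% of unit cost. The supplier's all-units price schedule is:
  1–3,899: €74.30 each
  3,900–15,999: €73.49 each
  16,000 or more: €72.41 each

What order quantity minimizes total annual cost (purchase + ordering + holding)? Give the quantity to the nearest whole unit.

Q* ≈ 843 boxes

Holding cost per unit per year at price C is H = 0.31·C.
For each price level, check whether its EOQ is feasible; otherwise the best quantity at that price is the breakpoint.
EOQ at €74.30 = 843.5 (feasible in tier 1): TC = 25,210×€74.30 + (25,210/843.5)×325 + (843.5/2)×0.31×€74.30 = €1,892,530.56.
EOQ at €73.49 = 848.1 < 3900, so use break Q=3900: TC = 25,210×€73.49 + (25,210/3900.0)×325 + (3900.0/2)×0.31×€73.49 = €1,899,208.44.
EOQ at €72.41 = 854.4 < 16000, so use break Q=16000: TC = 25,210×€72.41 + (25,210/16000.0)×325 + (16000.0/2)×0.31×€72.41 = €2,005,544.98.
Lowest total cost is €1,892,530.56 at Q = 843.5.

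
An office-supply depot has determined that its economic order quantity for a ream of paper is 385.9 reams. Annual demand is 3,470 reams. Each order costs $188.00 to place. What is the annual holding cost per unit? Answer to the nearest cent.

H ≈ $8.76

The basic EOQ model gives Q* = √(2DS/H); rearrange for the unknown.
From Q* = √(2DS/H): H = 2DS / Q*² = 2 × 3,470 × 188 / 385.9² = 8.7613.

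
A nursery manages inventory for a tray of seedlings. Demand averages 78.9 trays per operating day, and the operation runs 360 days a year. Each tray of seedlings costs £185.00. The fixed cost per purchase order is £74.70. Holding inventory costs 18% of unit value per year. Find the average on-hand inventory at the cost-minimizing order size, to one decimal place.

Average inventory ≈ 178.5 trays

Annual demand D = 78.9 × 360 = 28,404.
Holding cost H = 0.18 × £185.00 = £33.3000 per unit per year.
EOQ = √(2DS/H) = √(2 × 28,404 × 74.7 / 33.3) ≈ 356.98.
Average inventory = Q*/2 ≈ 356.98 / 2 = 178.490.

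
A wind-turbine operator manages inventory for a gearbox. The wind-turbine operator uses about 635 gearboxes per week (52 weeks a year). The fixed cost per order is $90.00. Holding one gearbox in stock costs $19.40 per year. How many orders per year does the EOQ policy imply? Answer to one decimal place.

N ≈ 59.7 orders per year

Annual demand D = 635 × 52 = 33,020.
Q* = √(2DS/H) = √(2 × 33,020 × 90 / 19.4) ≈ 553.51.
Orders per year = D / Q* = 33,020 / 553.51 ≈ 59.656.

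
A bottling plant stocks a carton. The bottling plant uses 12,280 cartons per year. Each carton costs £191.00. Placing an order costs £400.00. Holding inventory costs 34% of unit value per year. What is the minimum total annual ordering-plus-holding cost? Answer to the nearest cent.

Holding cost H = 0.34 × £191.00 = £64.9400 per unit per year.
EOQ = √(2DS/H) = √(2 × 12,280 × 400 / 64.94) ≈ 388.94.
At the optimum the two cost components are equal, so total cost = 2·(Q*/2)H = Q*·H.
Minimum total = √(2DSH) = √(2 × 12,280 × 400 × 64.94) ≈ 25258.079.

TC* ≈ £25,258.08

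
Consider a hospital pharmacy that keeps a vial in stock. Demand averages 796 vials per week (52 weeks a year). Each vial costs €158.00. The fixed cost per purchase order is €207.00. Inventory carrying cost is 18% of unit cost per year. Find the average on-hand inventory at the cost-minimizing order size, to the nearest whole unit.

Average inventory ≈ 388 vials

Annual demand D = 796 × 52 = 41,392.
Holding cost H = 0.18 × €158.00 = €28.4400 per unit per year.
Q* = √(2DS/H) = √(2 × 41,392 × 207 / 28.44) ≈ 776.24.
Average inventory = Q*/2 ≈ 776.24 / 2 = 388.118.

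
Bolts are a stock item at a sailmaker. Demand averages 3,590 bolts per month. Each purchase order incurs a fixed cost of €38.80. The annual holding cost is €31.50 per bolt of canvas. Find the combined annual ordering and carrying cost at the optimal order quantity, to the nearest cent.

Annual demand D = 3,590 × 12 = 43,080.
EOQ = √(2DS/H) = √(2 × 43,080 × 38.8 / 31.5) ≈ 325.77.
At Q*, ordering cost (D/Q*)S equals holding cost (Q*/2)H, each = √(DSH/2).
Minimum total = √(2DSH) = √(2 × 43,080 × 38.8 × 31.5) ≈ 10261.810.

TC* ≈ €10,261.81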